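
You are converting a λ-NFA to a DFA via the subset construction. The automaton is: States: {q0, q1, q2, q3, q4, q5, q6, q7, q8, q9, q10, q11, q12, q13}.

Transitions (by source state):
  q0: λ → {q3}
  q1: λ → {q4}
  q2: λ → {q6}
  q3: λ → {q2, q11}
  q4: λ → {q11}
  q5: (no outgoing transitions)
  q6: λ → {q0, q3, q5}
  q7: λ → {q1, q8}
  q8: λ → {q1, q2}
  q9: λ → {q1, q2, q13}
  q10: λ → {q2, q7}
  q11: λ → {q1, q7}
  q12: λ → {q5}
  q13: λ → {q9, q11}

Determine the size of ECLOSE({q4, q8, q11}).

Start with {q4, q8, q11}.
From q8 via λ: add q1, q2.
From q11 via λ: add q7.
From q2 via λ: add q6.
From q6 via λ: add q0, q3, q5.
λ-closure = {q0, q1, q2, q3, q4, q5, q6, q7, q8, q11}, which has 10 states.

10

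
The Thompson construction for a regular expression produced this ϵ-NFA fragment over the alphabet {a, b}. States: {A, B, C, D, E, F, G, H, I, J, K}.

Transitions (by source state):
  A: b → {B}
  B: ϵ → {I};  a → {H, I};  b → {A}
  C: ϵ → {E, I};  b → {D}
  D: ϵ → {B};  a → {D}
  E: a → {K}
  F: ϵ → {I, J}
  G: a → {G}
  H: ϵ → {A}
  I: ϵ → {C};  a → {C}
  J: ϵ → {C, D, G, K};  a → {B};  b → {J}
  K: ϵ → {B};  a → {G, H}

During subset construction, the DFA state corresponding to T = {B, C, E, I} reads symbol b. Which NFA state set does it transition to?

B on b → {A}.
C on b → {D}.
No b-transition from E, I.
Union after reading b: {A, D}.
Now take the ϵ-closure:
From D via ϵ: add B.
From B via ϵ: add I.
From I via ϵ: add C.
From C via ϵ: add E.
No new states can be added; the closed set is {A, B, C, D, E, I}.

{A, B, C, D, E, I}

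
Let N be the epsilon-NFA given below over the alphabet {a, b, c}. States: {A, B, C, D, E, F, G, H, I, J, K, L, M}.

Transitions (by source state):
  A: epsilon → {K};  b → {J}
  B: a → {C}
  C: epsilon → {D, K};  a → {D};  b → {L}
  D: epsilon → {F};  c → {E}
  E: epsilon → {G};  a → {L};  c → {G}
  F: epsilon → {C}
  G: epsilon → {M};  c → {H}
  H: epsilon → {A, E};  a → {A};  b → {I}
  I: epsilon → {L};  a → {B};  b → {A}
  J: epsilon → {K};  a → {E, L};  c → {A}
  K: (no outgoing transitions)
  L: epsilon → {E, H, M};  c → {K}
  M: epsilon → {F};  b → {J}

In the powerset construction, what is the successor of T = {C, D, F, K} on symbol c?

D on c → {E}.
No c-transition from C, F, K.
Union after reading c: {E}.
Now take the epsilon-closure:
From E via epsilon: add G.
From G via epsilon: add M.
From M via epsilon: add F.
From F via epsilon: add C.
From C via epsilon: add D, K.
No new states can be added; the closed set is {C, D, E, F, G, K, M}.

{C, D, E, F, G, K, M}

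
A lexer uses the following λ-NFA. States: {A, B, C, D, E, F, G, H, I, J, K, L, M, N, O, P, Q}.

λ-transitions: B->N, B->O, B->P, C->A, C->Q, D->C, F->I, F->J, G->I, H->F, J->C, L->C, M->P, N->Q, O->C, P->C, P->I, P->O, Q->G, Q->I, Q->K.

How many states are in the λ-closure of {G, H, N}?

Start with {G, H, N}.
From G via λ: add I.
From H via λ: add F.
From N via λ: add Q.
From F via λ: add J.
From Q via λ: add K.
From J via λ: add C.
From C via λ: add A.
λ-closure = {A, C, F, G, H, I, J, K, N, Q}, which has 10 states.

10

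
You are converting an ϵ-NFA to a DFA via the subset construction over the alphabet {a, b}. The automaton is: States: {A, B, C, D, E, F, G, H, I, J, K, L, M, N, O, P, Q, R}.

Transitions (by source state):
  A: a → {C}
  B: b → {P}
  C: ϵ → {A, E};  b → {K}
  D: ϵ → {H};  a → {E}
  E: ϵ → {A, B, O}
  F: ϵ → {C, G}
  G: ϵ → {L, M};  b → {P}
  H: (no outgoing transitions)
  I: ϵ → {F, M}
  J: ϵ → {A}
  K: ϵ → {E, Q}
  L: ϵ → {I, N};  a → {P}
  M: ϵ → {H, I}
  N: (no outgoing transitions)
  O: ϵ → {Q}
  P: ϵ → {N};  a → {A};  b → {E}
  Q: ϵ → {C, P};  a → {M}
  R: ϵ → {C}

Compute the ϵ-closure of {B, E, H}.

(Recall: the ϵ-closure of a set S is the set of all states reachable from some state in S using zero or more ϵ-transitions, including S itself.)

{A, B, C, E, H, N, O, P, Q}

Start with {B, E, H}.
From E via ϵ: add A, O.
From O via ϵ: add Q.
From Q via ϵ: add C, P.
From P via ϵ: add N.
No new states can be added; the closed set is {A, B, C, E, H, N, O, P, Q}.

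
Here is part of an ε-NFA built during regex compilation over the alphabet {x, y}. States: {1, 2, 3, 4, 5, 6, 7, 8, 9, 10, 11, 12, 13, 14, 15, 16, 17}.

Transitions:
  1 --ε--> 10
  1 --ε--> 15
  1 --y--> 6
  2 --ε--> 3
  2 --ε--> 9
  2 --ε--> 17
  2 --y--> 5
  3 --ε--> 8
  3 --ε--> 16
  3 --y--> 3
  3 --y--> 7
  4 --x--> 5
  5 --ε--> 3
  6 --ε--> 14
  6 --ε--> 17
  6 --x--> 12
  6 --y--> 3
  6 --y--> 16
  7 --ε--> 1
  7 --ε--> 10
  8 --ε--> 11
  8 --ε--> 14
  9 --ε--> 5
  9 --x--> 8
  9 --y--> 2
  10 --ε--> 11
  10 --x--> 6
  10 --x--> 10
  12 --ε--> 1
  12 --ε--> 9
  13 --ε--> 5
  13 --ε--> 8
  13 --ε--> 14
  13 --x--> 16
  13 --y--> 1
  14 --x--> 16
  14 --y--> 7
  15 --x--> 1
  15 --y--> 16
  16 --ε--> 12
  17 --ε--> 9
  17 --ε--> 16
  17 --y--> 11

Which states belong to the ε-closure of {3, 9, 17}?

{1, 3, 5, 8, 9, 10, 11, 12, 14, 15, 16, 17}

Start with {3, 9, 17}.
From 3 via ε: add 8, 16.
From 9 via ε: add 5.
From 8 via ε: add 11, 14.
From 16 via ε: add 12.
From 12 via ε: add 1.
From 1 via ε: add 10, 15.
No new states can be added; the closed set is {1, 3, 5, 8, 9, 10, 11, 12, 14, 15, 16, 17}.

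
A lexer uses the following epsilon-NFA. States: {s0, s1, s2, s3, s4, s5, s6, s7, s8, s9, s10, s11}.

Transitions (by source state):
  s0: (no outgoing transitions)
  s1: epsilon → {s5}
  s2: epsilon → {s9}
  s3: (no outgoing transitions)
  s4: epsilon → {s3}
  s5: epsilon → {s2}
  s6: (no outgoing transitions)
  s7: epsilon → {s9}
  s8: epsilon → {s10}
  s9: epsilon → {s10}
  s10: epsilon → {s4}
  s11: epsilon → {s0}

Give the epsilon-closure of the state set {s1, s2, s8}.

Start with {s1, s2, s8}.
From s1 via epsilon: add s5.
From s2 via epsilon: add s9.
From s8 via epsilon: add s10.
From s10 via epsilon: add s4.
From s4 via epsilon: add s3.
No new states can be added; the closed set is {s1, s2, s3, s4, s5, s8, s9, s10}.

{s1, s2, s3, s4, s5, s8, s9, s10}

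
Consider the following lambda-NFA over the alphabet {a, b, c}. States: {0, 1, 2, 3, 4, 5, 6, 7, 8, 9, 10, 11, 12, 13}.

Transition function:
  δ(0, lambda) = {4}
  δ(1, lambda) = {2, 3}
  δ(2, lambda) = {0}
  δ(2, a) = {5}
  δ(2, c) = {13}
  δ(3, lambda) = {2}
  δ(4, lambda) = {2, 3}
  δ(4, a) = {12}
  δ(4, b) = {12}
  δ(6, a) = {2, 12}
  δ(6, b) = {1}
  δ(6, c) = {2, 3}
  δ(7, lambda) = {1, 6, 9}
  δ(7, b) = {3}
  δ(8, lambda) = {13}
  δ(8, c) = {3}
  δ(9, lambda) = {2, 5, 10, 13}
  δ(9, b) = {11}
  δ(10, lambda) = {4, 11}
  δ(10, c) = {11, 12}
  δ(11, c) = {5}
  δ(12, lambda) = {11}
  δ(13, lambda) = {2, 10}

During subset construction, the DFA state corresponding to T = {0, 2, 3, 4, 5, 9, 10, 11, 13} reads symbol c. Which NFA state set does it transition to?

{0, 2, 3, 4, 5, 10, 11, 12, 13}

2 on c → {13}.
10 on c → {11, 12}.
11 on c → {5}.
No c-transition from 0, 3, 4, 5, 9, 13.
Union after reading c: {5, 11, 12, 13}.
Now take the lambda-closure:
From 13 via lambda: add 2, 10.
From 2 via lambda: add 0.
From 10 via lambda: add 4.
From 4 via lambda: add 3.
No new states can be added; the closed set is {0, 2, 3, 4, 5, 10, 11, 12, 13}.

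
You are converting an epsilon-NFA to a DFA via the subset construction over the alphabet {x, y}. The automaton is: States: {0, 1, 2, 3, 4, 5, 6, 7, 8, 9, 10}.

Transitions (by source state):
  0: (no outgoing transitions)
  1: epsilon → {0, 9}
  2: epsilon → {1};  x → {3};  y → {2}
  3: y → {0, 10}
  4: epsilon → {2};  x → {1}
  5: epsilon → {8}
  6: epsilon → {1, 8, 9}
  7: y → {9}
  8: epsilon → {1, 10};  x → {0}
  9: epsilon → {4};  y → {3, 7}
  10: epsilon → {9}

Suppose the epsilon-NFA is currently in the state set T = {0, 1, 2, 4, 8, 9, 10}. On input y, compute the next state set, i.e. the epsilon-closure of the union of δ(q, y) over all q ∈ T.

2 on y → {2}.
9 on y → {3, 7}.
No y-transition from 0, 1, 4, 8, 10.
Union after reading y: {2, 3, 7}.
Now take the epsilon-closure:
From 2 via epsilon: add 1.
From 1 via epsilon: add 0, 9.
From 9 via epsilon: add 4.
No new states can be added; the closed set is {0, 1, 2, 3, 4, 7, 9}.

{0, 1, 2, 3, 4, 7, 9}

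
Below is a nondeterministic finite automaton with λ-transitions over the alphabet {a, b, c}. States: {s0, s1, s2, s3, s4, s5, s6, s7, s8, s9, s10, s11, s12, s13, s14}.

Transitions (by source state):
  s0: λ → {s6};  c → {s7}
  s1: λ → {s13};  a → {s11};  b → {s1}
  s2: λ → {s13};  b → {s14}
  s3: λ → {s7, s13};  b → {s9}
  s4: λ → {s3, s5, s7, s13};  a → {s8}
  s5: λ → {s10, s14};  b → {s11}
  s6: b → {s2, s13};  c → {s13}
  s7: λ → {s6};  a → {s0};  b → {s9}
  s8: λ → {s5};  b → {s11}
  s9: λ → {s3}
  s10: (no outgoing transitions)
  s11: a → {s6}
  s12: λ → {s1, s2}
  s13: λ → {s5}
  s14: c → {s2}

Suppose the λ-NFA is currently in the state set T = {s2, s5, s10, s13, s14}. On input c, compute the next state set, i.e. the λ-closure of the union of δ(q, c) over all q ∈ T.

{s2, s5, s10, s13, s14}

s14 on c → {s2}.
No c-transition from s2, s5, s10, s13.
Union after reading c: {s2}.
Now take the λ-closure:
From s2 via λ: add s13.
From s13 via λ: add s5.
From s5 via λ: add s10, s14.
No new states can be added; the closed set is {s2, s5, s10, s13, s14}.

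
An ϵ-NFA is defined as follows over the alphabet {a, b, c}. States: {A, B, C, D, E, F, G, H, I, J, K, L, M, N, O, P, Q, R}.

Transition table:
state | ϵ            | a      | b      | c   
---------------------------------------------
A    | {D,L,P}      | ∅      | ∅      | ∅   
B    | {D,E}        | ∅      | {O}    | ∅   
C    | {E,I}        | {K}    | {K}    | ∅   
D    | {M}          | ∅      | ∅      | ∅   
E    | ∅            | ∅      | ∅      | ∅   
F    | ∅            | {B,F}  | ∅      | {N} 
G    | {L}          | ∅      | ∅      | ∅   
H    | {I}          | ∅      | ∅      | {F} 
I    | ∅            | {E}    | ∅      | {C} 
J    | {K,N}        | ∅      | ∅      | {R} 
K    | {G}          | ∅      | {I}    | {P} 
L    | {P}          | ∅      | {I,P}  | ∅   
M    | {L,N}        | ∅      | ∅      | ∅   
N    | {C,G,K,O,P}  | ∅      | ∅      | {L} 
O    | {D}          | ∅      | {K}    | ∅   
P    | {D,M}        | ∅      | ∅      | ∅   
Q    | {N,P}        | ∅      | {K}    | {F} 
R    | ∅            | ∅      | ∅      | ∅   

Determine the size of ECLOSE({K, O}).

Start with {K, O}.
From K via ϵ: add G.
From O via ϵ: add D.
From D via ϵ: add M.
From G via ϵ: add L.
From L via ϵ: add P.
From M via ϵ: add N.
From N via ϵ: add C.
From C via ϵ: add E, I.
ϵ-closure = {C, D, E, G, I, K, L, M, N, O, P}, which has 11 states.

11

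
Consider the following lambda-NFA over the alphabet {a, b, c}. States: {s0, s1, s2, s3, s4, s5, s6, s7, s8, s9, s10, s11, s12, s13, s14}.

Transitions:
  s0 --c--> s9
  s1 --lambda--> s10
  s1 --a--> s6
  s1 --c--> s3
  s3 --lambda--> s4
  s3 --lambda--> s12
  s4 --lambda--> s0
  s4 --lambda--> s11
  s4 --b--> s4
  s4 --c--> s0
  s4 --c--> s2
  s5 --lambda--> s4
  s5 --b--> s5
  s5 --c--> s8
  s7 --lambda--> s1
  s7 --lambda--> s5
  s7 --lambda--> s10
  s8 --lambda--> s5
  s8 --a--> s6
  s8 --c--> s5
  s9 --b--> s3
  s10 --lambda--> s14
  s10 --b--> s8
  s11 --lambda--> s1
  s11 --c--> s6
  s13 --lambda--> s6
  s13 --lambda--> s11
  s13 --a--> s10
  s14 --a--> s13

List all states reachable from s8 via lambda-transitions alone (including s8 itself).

Start with {s8}.
From s8 via lambda: add s5.
From s5 via lambda: add s4.
From s4 via lambda: add s0, s11.
From s11 via lambda: add s1.
From s1 via lambda: add s10.
From s10 via lambda: add s14.
No new states can be added; the closed set is {s0, s1, s4, s5, s8, s10, s11, s14}.

{s0, s1, s4, s5, s8, s10, s11, s14}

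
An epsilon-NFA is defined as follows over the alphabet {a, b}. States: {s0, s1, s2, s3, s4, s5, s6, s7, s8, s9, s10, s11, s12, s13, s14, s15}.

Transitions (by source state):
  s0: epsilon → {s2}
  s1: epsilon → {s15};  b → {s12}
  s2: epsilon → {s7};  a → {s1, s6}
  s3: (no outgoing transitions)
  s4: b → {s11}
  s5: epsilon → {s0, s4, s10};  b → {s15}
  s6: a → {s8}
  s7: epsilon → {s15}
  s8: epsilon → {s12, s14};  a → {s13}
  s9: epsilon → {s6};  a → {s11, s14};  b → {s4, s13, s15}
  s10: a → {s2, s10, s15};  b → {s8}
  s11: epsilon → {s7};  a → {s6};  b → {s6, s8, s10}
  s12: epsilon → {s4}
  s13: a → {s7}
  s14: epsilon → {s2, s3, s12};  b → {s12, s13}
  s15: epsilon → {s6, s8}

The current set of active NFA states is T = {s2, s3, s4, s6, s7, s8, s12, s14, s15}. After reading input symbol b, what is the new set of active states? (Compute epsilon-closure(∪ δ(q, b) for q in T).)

{s2, s3, s4, s6, s7, s8, s11, s12, s13, s14, s15}

s4 on b → {s11}.
s14 on b → {s12, s13}.
No b-transition from s2, s3, s6, s7, s8, s12, s15.
Union after reading b: {s11, s12, s13}.
Now take the epsilon-closure:
From s11 via epsilon: add s7.
From s12 via epsilon: add s4.
From s7 via epsilon: add s15.
From s15 via epsilon: add s6, s8.
From s8 via epsilon: add s14.
From s14 via epsilon: add s2, s3.
No new states can be added; the closed set is {s2, s3, s4, s6, s7, s8, s11, s12, s13, s14, s15}.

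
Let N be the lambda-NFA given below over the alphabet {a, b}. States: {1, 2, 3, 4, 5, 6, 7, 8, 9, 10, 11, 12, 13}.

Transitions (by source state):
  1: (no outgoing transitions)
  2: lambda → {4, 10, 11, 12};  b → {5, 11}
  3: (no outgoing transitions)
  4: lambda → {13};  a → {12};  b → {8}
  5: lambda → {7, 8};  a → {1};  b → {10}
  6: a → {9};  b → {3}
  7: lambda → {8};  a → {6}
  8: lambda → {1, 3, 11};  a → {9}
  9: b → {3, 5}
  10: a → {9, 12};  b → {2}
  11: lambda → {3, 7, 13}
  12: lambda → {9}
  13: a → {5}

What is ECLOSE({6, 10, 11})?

Start with {6, 10, 11}.
From 11 via lambda: add 3, 7, 13.
From 7 via lambda: add 8.
From 8 via lambda: add 1.
No new states can be added; the closed set is {1, 3, 6, 7, 8, 10, 11, 13}.

{1, 3, 6, 7, 8, 10, 11, 13}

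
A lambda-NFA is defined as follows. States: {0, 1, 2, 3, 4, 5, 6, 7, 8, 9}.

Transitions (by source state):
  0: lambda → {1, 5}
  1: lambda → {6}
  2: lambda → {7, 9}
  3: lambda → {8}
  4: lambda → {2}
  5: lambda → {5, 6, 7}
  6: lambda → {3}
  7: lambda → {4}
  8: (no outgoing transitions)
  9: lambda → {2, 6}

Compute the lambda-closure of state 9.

Start with {9}.
From 9 via lambda: add 2, 6.
From 2 via lambda: add 7.
From 6 via lambda: add 3.
From 3 via lambda: add 8.
From 7 via lambda: add 4.
No new states can be added; the closed set is {2, 3, 4, 6, 7, 8, 9}.

{2, 3, 4, 6, 7, 8, 9}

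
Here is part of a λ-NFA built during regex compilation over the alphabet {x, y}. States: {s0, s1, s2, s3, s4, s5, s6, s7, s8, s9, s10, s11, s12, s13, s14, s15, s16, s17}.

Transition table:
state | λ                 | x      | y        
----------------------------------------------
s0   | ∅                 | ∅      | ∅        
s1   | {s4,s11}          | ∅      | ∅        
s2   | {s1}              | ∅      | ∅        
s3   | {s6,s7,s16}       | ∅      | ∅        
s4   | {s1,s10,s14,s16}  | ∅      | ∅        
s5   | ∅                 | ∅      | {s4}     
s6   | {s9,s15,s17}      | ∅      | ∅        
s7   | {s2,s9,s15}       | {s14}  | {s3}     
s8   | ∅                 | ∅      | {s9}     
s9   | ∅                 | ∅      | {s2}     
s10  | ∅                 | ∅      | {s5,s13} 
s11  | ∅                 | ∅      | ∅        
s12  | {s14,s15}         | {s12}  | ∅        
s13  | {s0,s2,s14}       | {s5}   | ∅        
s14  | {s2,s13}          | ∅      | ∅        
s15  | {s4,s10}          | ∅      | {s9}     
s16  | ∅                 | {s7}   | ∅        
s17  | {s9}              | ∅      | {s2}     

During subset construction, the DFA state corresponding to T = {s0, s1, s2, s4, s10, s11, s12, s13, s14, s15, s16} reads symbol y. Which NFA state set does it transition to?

{s0, s1, s2, s4, s5, s9, s10, s11, s13, s14, s16}

s10 on y → {s5, s13}.
s15 on y → {s9}.
No y-transition from s0, s1, s2, s4, s11, s12, s13, s14, s16.
Union after reading y: {s5, s9, s13}.
Now take the λ-closure:
From s13 via λ: add s0, s2, s14.
From s2 via λ: add s1.
From s1 via λ: add s4, s11.
From s4 via λ: add s10, s16.
No new states can be added; the closed set is {s0, s1, s2, s4, s5, s9, s10, s11, s13, s14, s16}.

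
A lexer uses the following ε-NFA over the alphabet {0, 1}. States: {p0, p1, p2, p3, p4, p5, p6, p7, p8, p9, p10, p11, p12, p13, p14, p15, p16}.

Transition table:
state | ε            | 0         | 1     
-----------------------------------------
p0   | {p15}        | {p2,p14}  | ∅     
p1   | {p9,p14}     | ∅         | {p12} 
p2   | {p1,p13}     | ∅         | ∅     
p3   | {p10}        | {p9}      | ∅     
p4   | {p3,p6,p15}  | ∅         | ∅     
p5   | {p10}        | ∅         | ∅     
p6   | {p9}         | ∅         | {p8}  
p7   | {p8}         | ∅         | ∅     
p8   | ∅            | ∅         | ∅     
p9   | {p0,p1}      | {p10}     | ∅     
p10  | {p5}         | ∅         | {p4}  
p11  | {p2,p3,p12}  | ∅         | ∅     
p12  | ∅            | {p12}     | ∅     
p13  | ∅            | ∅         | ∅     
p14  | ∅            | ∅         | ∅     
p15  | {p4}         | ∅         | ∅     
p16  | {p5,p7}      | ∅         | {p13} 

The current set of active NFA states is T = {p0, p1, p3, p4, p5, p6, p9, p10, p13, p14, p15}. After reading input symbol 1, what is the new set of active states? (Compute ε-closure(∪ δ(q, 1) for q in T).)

{p0, p1, p3, p4, p5, p6, p8, p9, p10, p12, p14, p15}

p1 on 1 → {p12}.
p6 on 1 → {p8}.
p10 on 1 → {p4}.
No 1-transition from p0, p3, p4, p5, p9, p13, p14, p15.
Union after reading 1: {p4, p8, p12}.
Now take the ε-closure:
From p4 via ε: add p3, p6, p15.
From p3 via ε: add p10.
From p6 via ε: add p9.
From p9 via ε: add p0, p1.
From p10 via ε: add p5.
From p1 via ε: add p14.
No new states can be added; the closed set is {p0, p1, p3, p4, p5, p6, p8, p9, p10, p12, p14, p15}.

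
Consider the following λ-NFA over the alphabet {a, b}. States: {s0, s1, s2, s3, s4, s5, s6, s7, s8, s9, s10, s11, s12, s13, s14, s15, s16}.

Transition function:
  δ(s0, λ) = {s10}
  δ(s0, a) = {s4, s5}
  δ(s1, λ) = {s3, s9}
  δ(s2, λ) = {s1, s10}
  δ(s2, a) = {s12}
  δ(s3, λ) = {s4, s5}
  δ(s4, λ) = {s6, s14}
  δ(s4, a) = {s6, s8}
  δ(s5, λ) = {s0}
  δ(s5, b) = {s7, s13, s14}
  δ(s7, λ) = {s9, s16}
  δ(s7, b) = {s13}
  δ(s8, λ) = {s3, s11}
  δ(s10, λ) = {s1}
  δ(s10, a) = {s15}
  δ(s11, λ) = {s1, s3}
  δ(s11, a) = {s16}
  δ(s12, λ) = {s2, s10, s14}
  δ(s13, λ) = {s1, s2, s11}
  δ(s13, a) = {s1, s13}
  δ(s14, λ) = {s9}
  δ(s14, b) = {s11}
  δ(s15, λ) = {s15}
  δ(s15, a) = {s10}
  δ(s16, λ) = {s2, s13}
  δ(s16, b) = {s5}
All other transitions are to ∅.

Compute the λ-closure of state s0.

{s0, s1, s3, s4, s5, s6, s9, s10, s14}

Start with {s0}.
From s0 via λ: add s10.
From s10 via λ: add s1.
From s1 via λ: add s3, s9.
From s3 via λ: add s4, s5.
From s4 via λ: add s6, s14.
No new states can be added; the closed set is {s0, s1, s3, s4, s5, s6, s9, s10, s14}.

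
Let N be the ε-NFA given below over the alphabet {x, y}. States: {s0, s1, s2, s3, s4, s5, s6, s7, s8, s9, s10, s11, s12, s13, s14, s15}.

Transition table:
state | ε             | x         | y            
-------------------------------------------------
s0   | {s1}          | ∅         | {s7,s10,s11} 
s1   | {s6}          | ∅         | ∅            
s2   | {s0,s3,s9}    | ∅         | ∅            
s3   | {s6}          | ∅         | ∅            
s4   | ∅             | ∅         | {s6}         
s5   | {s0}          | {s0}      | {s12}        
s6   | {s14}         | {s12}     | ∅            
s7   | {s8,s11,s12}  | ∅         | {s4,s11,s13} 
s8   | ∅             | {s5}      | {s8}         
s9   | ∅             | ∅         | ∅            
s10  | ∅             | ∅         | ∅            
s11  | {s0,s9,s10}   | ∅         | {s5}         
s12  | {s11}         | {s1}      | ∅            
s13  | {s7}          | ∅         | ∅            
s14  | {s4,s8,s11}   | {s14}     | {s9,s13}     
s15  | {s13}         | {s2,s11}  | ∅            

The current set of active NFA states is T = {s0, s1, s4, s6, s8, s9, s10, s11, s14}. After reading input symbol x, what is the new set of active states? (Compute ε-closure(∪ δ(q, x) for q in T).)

{s0, s1, s4, s5, s6, s8, s9, s10, s11, s12, s14}

s6 on x → {s12}.
s8 on x → {s5}.
s14 on x → {s14}.
No x-transition from s0, s1, s4, s9, s10, s11.
Union after reading x: {s5, s12, s14}.
Now take the ε-closure:
From s5 via ε: add s0.
From s12 via ε: add s11.
From s14 via ε: add s4, s8.
From s0 via ε: add s1.
From s11 via ε: add s9, s10.
From s1 via ε: add s6.
No new states can be added; the closed set is {s0, s1, s4, s5, s6, s8, s9, s10, s11, s12, s14}.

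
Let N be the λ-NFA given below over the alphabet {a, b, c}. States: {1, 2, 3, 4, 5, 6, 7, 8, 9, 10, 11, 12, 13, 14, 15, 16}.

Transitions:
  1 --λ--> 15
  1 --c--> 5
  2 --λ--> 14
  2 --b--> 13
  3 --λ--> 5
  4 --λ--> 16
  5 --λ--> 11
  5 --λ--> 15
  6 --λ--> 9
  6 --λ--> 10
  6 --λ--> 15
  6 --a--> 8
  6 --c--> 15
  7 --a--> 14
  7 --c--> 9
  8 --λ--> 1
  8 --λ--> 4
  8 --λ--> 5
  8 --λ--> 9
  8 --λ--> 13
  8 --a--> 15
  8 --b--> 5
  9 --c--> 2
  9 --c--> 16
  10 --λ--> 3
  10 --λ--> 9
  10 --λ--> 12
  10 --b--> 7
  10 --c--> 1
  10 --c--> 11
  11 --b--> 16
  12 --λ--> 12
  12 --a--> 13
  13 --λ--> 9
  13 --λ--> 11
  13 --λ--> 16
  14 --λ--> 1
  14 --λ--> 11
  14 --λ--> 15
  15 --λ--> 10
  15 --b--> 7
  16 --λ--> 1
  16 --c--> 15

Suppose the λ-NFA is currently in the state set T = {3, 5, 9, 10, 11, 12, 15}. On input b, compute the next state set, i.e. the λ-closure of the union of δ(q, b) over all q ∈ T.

{1, 3, 5, 7, 9, 10, 11, 12, 15, 16}

10 on b → {7}.
11 on b → {16}.
15 on b → {7}.
No b-transition from 3, 5, 9, 12.
Union after reading b: {7, 16}.
Now take the λ-closure:
From 16 via λ: add 1.
From 1 via λ: add 15.
From 15 via λ: add 10.
From 10 via λ: add 3, 9, 12.
From 3 via λ: add 5.
From 5 via λ: add 11.
No new states can be added; the closed set is {1, 3, 5, 7, 9, 10, 11, 12, 15, 16}.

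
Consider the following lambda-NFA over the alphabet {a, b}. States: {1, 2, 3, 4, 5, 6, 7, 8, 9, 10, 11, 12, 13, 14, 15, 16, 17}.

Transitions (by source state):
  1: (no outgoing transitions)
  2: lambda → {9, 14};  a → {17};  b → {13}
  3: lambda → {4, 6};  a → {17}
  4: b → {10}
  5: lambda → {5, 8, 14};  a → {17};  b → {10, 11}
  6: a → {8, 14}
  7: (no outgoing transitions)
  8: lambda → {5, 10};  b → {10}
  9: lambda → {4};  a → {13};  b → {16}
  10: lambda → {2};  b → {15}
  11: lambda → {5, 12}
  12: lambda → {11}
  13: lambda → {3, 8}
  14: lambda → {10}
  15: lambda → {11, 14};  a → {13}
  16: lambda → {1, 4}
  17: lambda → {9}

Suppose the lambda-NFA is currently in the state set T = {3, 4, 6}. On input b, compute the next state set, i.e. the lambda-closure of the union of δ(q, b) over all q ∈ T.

{2, 4, 9, 10, 14}

4 on b → {10}.
No b-transition from 3, 6.
Union after reading b: {10}.
Now take the lambda-closure:
From 10 via lambda: add 2.
From 2 via lambda: add 9, 14.
From 9 via lambda: add 4.
No new states can be added; the closed set is {2, 4, 9, 10, 14}.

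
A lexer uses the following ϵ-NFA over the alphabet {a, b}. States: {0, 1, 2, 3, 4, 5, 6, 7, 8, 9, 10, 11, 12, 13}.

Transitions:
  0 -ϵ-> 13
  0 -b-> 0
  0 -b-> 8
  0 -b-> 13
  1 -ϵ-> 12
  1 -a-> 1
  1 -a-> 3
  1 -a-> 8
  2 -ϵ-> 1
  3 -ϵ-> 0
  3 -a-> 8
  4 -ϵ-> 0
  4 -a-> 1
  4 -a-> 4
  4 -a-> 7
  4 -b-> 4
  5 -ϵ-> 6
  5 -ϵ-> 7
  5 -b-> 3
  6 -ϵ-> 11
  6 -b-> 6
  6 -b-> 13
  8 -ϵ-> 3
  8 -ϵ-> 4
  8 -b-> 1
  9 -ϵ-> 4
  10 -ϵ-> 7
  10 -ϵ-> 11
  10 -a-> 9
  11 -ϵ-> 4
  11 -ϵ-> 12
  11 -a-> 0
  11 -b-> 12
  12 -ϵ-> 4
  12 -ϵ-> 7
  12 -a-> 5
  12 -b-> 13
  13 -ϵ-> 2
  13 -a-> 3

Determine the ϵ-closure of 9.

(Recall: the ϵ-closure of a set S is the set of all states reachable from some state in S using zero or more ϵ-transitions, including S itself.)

Start with {9}.
From 9 via ϵ: add 4.
From 4 via ϵ: add 0.
From 0 via ϵ: add 13.
From 13 via ϵ: add 2.
From 2 via ϵ: add 1.
From 1 via ϵ: add 12.
From 12 via ϵ: add 7.
No new states can be added; the closed set is {0, 1, 2, 4, 7, 9, 12, 13}.

{0, 1, 2, 4, 7, 9, 12, 13}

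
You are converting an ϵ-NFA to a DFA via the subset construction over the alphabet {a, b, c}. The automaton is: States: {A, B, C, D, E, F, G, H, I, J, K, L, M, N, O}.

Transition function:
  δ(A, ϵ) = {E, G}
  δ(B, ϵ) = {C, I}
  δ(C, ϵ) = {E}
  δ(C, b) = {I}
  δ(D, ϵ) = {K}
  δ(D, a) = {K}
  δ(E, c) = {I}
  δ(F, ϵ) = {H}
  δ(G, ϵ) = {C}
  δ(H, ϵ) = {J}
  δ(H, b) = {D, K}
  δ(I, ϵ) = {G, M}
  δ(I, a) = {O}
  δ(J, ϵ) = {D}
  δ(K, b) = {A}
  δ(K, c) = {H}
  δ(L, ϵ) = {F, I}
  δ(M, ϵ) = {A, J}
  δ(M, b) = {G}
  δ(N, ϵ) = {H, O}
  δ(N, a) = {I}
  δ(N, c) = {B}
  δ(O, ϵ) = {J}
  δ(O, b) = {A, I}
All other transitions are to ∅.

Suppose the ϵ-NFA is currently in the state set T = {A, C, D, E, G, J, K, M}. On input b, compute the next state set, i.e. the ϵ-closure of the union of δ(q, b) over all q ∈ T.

C on b → {I}.
K on b → {A}.
M on b → {G}.
No b-transition from A, D, E, G, J.
Union after reading b: {A, G, I}.
Now take the ϵ-closure:
From A via ϵ: add E.
From G via ϵ: add C.
From I via ϵ: add M.
From M via ϵ: add J.
From J via ϵ: add D.
From D via ϵ: add K.
No new states can be added; the closed set is {A, C, D, E, G, I, J, K, M}.

{A, C, D, E, G, I, J, K, M}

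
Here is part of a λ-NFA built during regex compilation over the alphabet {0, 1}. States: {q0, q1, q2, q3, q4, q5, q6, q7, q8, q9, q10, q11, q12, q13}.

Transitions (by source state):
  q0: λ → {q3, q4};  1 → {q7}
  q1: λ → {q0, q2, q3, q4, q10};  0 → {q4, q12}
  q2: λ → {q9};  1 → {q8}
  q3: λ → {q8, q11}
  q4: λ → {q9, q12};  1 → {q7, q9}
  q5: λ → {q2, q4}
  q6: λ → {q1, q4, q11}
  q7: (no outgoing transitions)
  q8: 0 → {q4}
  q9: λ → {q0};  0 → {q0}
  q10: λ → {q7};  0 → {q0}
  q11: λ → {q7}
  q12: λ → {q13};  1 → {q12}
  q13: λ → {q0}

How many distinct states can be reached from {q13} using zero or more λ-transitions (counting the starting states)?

9

Start with {q13}.
From q13 via λ: add q0.
From q0 via λ: add q3, q4.
From q3 via λ: add q8, q11.
From q4 via λ: add q9, q12.
From q11 via λ: add q7.
λ-closure = {q0, q3, q4, q7, q8, q9, q11, q12, q13}, which has 9 states.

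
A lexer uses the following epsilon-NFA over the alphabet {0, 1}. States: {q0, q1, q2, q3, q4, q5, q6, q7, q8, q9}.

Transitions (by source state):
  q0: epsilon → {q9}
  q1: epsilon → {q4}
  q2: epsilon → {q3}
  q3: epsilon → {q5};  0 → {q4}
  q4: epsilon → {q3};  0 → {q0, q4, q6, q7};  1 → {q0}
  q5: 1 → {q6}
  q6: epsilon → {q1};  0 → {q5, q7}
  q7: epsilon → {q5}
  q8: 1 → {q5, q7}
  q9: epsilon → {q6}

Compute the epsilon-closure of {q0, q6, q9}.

Start with {q0, q6, q9}.
From q6 via epsilon: add q1.
From q1 via epsilon: add q4.
From q4 via epsilon: add q3.
From q3 via epsilon: add q5.
No new states can be added; the closed set is {q0, q1, q3, q4, q5, q6, q9}.

{q0, q1, q3, q4, q5, q6, q9}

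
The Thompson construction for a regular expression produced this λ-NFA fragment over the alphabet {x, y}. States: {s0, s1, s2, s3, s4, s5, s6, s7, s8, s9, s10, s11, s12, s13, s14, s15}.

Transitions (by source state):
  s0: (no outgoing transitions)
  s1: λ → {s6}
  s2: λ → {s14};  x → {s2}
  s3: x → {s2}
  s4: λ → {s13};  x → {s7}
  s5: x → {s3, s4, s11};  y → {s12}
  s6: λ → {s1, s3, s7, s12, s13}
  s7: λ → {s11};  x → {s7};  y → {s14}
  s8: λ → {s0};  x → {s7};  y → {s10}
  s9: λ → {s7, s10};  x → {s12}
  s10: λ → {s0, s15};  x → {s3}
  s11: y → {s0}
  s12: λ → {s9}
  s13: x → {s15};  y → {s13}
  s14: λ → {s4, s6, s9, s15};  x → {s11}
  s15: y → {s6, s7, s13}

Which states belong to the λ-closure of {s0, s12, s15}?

{s0, s7, s9, s10, s11, s12, s15}

Start with {s0, s12, s15}.
From s12 via λ: add s9.
From s9 via λ: add s7, s10.
From s7 via λ: add s11.
No new states can be added; the closed set is {s0, s7, s9, s10, s11, s12, s15}.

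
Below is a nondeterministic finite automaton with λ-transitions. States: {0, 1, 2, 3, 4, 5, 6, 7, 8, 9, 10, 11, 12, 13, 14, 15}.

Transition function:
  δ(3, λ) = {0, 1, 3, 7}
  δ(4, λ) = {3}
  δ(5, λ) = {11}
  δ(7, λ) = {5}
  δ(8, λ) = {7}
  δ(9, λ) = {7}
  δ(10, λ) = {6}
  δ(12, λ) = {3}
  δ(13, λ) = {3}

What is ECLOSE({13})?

Start with {13}.
From 13 via λ: add 3.
From 3 via λ: add 0, 1, 7.
From 7 via λ: add 5.
From 5 via λ: add 11.
No new states can be added; the closed set is {0, 1, 3, 5, 7, 11, 13}.

{0, 1, 3, 5, 7, 11, 13}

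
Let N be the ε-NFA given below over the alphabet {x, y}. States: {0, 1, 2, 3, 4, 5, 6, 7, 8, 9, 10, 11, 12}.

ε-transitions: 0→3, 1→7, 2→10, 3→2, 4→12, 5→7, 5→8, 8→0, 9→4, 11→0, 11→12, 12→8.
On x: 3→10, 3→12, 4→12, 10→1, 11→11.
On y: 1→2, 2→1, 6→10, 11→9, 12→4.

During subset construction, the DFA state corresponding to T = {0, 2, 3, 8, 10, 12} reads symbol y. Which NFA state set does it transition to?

2 on y → {1}.
12 on y → {4}.
No y-transition from 0, 3, 8, 10.
Union after reading y: {1, 4}.
Now take the ε-closure:
From 1 via ε: add 7.
From 4 via ε: add 12.
From 12 via ε: add 8.
From 8 via ε: add 0.
From 0 via ε: add 3.
From 3 via ε: add 2.
From 2 via ε: add 10.
No new states can be added; the closed set is {0, 1, 2, 3, 4, 7, 8, 10, 12}.

{0, 1, 2, 3, 4, 7, 8, 10, 12}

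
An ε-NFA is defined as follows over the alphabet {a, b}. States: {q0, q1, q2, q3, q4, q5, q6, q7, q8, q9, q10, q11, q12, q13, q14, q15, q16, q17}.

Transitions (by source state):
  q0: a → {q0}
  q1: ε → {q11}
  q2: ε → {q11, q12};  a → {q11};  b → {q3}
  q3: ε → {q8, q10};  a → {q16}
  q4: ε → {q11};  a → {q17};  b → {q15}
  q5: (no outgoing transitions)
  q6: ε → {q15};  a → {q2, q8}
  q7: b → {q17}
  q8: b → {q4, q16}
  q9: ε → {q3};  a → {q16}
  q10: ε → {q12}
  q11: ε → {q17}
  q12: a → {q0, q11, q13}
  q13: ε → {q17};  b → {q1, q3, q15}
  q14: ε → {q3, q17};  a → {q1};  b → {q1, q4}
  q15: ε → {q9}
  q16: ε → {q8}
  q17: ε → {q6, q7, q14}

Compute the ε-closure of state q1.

{q1, q3, q6, q7, q8, q9, q10, q11, q12, q14, q15, q17}

Start with {q1}.
From q1 via ε: add q11.
From q11 via ε: add q17.
From q17 via ε: add q6, q7, q14.
From q6 via ε: add q15.
From q14 via ε: add q3.
From q3 via ε: add q8, q10.
From q15 via ε: add q9.
From q10 via ε: add q12.
No new states can be added; the closed set is {q1, q3, q6, q7, q8, q9, q10, q11, q12, q14, q15, q17}.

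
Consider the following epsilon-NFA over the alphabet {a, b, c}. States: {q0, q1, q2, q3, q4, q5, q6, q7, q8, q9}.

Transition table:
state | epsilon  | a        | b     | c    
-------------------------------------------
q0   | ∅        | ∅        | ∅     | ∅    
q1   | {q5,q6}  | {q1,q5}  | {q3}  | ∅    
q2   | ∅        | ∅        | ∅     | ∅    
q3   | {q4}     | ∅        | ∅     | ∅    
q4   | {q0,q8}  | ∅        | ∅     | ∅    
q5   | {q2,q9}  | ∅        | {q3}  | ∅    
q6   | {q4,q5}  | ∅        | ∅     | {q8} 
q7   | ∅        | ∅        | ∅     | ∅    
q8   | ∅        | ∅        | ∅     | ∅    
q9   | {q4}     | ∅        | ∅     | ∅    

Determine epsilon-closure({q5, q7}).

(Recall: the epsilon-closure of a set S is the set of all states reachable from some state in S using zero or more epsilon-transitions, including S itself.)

Start with {q5, q7}.
From q5 via epsilon: add q2, q9.
From q9 via epsilon: add q4.
From q4 via epsilon: add q0, q8.
No new states can be added; the closed set is {q0, q2, q4, q5, q7, q8, q9}.

{q0, q2, q4, q5, q7, q8, q9}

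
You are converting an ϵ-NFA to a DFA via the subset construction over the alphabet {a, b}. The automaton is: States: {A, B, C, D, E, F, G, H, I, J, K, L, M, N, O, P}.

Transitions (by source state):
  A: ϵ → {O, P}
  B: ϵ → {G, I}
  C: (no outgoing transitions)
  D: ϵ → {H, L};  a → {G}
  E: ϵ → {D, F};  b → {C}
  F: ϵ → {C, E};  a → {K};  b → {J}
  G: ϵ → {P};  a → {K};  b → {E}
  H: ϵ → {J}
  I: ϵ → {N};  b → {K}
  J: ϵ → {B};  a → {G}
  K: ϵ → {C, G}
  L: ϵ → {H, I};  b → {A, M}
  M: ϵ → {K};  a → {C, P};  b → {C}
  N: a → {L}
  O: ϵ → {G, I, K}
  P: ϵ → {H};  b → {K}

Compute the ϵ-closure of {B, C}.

Start with {B, C}.
From B via ϵ: add G, I.
From G via ϵ: add P.
From I via ϵ: add N.
From P via ϵ: add H.
From H via ϵ: add J.
No new states can be added; the closed set is {B, C, G, H, I, J, N, P}.

{B, C, G, H, I, J, N, P}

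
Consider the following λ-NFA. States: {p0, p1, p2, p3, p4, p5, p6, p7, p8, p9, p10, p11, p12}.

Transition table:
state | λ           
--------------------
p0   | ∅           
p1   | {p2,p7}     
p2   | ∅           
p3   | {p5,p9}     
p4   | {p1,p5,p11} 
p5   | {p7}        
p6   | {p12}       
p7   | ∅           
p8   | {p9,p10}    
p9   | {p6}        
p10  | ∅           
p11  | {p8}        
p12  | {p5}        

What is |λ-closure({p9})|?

5

Start with {p9}.
From p9 via λ: add p6.
From p6 via λ: add p12.
From p12 via λ: add p5.
From p5 via λ: add p7.
λ-closure = {p5, p6, p7, p9, p12}, which has 5 states.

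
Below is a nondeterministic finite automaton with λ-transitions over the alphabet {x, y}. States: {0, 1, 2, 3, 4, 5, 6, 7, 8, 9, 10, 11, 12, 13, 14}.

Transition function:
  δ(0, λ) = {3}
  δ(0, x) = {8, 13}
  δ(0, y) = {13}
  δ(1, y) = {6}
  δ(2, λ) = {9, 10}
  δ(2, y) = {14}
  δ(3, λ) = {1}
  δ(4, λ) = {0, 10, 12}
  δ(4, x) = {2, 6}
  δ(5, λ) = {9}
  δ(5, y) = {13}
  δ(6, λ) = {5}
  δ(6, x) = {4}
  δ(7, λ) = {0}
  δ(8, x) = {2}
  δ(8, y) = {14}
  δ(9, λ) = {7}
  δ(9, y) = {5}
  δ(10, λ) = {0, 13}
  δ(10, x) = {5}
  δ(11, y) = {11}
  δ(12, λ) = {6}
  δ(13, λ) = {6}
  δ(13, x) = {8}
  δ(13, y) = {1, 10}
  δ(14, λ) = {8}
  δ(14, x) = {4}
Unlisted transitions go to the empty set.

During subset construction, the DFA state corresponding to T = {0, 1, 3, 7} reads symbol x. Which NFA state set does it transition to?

0 on x → {8, 13}.
No x-transition from 1, 3, 7.
Union after reading x: {8, 13}.
Now take the λ-closure:
From 13 via λ: add 6.
From 6 via λ: add 5.
From 5 via λ: add 9.
From 9 via λ: add 7.
From 7 via λ: add 0.
From 0 via λ: add 3.
From 3 via λ: add 1.
No new states can be added; the closed set is {0, 1, 3, 5, 6, 7, 8, 9, 13}.

{0, 1, 3, 5, 6, 7, 8, 9, 13}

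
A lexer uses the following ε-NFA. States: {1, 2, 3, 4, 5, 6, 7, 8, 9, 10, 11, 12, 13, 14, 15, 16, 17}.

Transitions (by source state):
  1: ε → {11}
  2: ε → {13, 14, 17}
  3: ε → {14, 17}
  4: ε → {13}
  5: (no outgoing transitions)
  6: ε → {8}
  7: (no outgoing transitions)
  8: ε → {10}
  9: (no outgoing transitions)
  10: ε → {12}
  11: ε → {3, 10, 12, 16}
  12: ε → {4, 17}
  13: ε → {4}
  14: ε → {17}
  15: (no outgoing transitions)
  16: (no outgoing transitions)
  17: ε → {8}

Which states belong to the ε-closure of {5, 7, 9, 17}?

Start with {5, 7, 9, 17}.
From 17 via ε: add 8.
From 8 via ε: add 10.
From 10 via ε: add 12.
From 12 via ε: add 4.
From 4 via ε: add 13.
No new states can be added; the closed set is {4, 5, 7, 8, 9, 10, 12, 13, 17}.

{4, 5, 7, 8, 9, 10, 12, 13, 17}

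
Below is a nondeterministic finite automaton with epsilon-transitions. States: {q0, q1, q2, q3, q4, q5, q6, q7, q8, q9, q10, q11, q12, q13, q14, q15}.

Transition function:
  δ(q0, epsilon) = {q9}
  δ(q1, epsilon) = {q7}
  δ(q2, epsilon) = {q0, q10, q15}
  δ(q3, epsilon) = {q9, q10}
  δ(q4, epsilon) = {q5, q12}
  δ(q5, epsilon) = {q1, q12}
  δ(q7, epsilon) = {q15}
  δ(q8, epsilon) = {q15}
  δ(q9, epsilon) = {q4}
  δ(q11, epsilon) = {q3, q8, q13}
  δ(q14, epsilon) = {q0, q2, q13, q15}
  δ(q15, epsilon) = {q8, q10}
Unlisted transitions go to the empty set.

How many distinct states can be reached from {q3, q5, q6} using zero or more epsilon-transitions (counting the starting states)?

11

Start with {q3, q5, q6}.
From q3 via epsilon: add q9, q10.
From q5 via epsilon: add q1, q12.
From q1 via epsilon: add q7.
From q9 via epsilon: add q4.
From q7 via epsilon: add q15.
From q15 via epsilon: add q8.
epsilon-closure = {q1, q3, q4, q5, q6, q7, q8, q9, q10, q12, q15}, which has 11 states.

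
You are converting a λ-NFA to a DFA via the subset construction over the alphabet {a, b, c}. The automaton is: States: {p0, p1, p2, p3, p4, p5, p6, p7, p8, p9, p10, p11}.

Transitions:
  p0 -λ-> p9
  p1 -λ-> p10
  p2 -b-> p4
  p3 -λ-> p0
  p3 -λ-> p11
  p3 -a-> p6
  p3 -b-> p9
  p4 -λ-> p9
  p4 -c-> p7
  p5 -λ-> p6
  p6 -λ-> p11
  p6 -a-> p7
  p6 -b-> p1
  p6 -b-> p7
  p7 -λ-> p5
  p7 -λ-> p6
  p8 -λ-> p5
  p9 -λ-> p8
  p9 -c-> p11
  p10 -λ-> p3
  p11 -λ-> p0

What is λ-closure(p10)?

Start with {p10}.
From p10 via λ: add p3.
From p3 via λ: add p0, p11.
From p0 via λ: add p9.
From p9 via λ: add p8.
From p8 via λ: add p5.
From p5 via λ: add p6.
No new states can be added; the closed set is {p0, p3, p5, p6, p8, p9, p10, p11}.

{p0, p3, p5, p6, p8, p9, p10, p11}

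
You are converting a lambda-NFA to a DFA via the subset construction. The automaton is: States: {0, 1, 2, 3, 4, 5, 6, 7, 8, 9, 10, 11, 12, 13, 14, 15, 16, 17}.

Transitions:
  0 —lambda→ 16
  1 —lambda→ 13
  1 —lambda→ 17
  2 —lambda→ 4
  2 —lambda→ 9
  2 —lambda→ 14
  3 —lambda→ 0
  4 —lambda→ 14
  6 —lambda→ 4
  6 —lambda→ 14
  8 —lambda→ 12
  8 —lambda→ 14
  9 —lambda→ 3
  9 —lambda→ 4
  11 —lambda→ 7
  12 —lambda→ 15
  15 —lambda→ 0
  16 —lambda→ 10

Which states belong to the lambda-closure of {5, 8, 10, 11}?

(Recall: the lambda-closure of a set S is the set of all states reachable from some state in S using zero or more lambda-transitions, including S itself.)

{0, 5, 7, 8, 10, 11, 12, 14, 15, 16}

Start with {5, 8, 10, 11}.
From 8 via lambda: add 12, 14.
From 11 via lambda: add 7.
From 12 via lambda: add 15.
From 15 via lambda: add 0.
From 0 via lambda: add 16.
No new states can be added; the closed set is {0, 5, 7, 8, 10, 11, 12, 14, 15, 16}.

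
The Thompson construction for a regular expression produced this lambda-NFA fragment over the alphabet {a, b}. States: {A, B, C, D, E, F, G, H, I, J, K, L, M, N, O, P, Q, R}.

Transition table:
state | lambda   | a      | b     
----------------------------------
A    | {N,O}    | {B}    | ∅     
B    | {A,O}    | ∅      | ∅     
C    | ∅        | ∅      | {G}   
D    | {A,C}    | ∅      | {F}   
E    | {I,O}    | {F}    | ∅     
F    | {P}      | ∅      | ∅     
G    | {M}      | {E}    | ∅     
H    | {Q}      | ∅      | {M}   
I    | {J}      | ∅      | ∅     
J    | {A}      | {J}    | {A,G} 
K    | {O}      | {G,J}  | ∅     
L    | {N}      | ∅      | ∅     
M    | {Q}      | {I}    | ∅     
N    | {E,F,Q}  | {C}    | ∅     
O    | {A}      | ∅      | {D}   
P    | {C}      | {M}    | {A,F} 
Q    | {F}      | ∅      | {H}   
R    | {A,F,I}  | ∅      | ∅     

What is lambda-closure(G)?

Start with {G}.
From G via lambda: add M.
From M via lambda: add Q.
From Q via lambda: add F.
From F via lambda: add P.
From P via lambda: add C.
No new states can be added; the closed set is {C, F, G, M, P, Q}.

{C, F, G, M, P, Q}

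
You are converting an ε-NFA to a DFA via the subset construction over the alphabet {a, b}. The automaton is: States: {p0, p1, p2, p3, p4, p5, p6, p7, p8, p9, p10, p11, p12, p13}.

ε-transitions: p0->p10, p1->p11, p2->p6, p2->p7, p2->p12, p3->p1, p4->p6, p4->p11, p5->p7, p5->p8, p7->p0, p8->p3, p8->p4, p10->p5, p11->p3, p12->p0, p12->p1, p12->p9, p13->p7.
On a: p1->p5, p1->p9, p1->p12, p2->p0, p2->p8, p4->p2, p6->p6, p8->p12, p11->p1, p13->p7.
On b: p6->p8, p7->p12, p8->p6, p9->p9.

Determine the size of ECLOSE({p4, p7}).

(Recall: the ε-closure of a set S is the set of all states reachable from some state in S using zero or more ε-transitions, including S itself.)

10

Start with {p4, p7}.
From p4 via ε: add p6, p11.
From p7 via ε: add p0.
From p0 via ε: add p10.
From p11 via ε: add p3.
From p3 via ε: add p1.
From p10 via ε: add p5.
From p5 via ε: add p8.
ε-closure = {p0, p1, p3, p4, p5, p6, p7, p8, p10, p11}, which has 10 states.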